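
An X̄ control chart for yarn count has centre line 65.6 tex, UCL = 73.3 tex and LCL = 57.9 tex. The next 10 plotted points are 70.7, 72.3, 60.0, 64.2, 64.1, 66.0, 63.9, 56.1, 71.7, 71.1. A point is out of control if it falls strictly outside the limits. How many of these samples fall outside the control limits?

Compare each point to [57.9, 73.3]: sample 8 = 56.1 < LCL.

1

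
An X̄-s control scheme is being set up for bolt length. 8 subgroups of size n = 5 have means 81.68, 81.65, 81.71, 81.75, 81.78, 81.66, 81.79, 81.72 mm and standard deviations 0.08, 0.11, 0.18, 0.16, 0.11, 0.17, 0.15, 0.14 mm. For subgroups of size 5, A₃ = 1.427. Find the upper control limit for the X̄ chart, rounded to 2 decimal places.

81.91

X̄̄ = (81.68 + 81.65 + 81.71 + 81.75 + 81.78 + 81.66 + 81.79 + 81.72) / 8 = 81.7175
s̄ = (0.08 + 0.11 + 0.18 + 0.16 + 0.11 + 0.17 + 0.15 + 0.14) / 8 = 0.1375
UCL = X̄̄ + A₃·s̄ = 81.7175 + 1.427 × 0.1375 = 81.9137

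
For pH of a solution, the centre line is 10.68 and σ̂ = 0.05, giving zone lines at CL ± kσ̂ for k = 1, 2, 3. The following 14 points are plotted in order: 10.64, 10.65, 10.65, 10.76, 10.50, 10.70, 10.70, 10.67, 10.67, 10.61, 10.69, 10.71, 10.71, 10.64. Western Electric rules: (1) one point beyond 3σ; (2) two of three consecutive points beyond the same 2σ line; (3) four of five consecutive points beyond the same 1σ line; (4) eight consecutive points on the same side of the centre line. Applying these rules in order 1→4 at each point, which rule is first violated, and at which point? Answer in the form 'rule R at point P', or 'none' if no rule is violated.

rule 1 at point 5

Zone of each point (C = within 1σ̂, B = 1σ̂–2σ̂, A = 2σ̂–3σ̂, * = beyond 3σ̂; sign = side of CL): 1:-C, 2:-C, 3:-C, 4:+B, 5:-*, 6:+C, 7:+C, 8:-C, 9:-C, 10:-B, 11:+C, 12:+C, 13:+C, 14:-C
Rule 1 (one point beyond the 3σ limits) is satisfied at point 5.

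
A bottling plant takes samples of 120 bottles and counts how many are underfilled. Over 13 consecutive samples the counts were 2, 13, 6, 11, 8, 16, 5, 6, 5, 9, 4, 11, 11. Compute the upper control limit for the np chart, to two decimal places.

16.54

p̄ = Σdᵢ / (k·n) = 107 / (13 × 120) = 0.06859
UCL = np̄ + 3·√(np̄(1−p̄)) = 8.2308 + 3 × √(8.2308×0.93141) = 8.2308 + 3 × 2.7688 = 16.5372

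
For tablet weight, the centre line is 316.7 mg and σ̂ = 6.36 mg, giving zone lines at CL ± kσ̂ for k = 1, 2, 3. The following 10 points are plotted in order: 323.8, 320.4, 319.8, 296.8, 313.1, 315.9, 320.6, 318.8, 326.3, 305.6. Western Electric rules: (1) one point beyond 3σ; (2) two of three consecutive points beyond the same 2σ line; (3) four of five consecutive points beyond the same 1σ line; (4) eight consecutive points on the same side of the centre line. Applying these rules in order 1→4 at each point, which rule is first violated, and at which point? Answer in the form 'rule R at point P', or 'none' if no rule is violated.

Zone of each point (C = within 1σ̂, B = 1σ̂–2σ̂, A = 2σ̂–3σ̂, * = beyond 3σ̂; sign = side of CL): 1:+B, 2:+C, 3:+C, 4:-*, 5:-C, 6:-C, 7:+C, 8:+C, 9:+B, 10:-B
Rule 1 (one point beyond the 3σ limits) is satisfied at point 4.

rule 1 at point 4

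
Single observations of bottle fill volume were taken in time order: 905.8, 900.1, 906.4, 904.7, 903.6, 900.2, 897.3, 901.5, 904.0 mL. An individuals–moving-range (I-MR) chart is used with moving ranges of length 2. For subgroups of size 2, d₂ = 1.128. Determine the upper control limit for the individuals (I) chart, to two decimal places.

X̄ = (905.8 + 900.1 + 906.4 + 904.7 + 903.6 + 900.2 + 897.3 + 901.5 + 904.0) / 9 = 902.6222
Moving ranges: 5.7, 6.3, 1.7, 1.1, 3.4, 2.9, 4.2, 2.5; M̄R̄ = 27.8000 / 8 = 3.4750
UCL = X̄ + 3·M̄R̄/d₂ = 902.6222 + 3 × 3.4750 / 1.128 = 911.8642

911.86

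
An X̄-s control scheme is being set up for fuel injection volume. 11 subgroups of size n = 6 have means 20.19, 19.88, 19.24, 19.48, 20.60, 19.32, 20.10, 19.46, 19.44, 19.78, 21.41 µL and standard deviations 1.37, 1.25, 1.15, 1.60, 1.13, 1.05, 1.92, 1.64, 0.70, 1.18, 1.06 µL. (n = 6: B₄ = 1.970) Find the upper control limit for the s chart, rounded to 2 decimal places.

2.52

s̄ = (1.37 + 1.25 + 1.15 + 1.60 + 1.13 + 1.05 + 1.92 + 1.64 + 0.70 + 1.18 + 1.06) / 11 = 1.2773
UCL_s = B₄·s̄ = 1.970 × 1.2773 = 2.5162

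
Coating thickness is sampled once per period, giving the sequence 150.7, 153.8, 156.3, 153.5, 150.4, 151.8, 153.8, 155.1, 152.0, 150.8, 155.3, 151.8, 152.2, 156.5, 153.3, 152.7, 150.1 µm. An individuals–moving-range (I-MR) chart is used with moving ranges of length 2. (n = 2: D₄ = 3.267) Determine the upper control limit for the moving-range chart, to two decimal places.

Moving ranges: 3.1, 2.5, 2.8, 3.1, 1.4, 2.0, 1.3, 3.1, 1.2, 4.5, 3.5, 0.4, 4.3, 3.2, 0.6, 2.6; M̄R̄ = 39.6000 / 16 = 2.4750
UCL_MR = D₄·M̄R̄ = 3.267 × 2.4750 = 8.0858

8.09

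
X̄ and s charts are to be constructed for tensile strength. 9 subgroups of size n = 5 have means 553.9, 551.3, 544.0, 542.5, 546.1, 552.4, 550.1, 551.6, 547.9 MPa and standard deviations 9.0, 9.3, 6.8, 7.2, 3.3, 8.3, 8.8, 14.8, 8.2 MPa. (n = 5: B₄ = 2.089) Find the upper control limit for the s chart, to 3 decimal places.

17.571

s̄ = (9.0 + 9.3 + 6.8 + 7.2 + 3.3 + 8.3 + 8.8 + 14.8 + 8.2) / 9 = 8.4111
UCL_s = B₄·s̄ = 2.089 × 8.4111 = 17.5708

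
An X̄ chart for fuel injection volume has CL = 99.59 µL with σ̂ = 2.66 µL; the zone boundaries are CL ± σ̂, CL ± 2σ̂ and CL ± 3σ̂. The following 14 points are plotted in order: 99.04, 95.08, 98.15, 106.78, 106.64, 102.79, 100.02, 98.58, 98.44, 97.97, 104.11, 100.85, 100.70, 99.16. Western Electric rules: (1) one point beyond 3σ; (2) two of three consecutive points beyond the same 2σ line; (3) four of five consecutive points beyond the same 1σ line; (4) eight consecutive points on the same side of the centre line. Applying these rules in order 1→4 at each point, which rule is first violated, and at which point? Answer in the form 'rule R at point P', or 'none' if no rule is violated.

Zone of each point (C = within 1σ̂, B = 1σ̂–2σ̂, A = 2σ̂–3σ̂, * = beyond 3σ̂; sign = side of CL): 1:-C, 2:-B, 3:-C, 4:+A, 5:+A, 6:+B, 7:+C, 8:-C, 9:-C, 10:-C, 11:+B, 12:+C, 13:+C, 14:-C
Rule 2 (two of three consecutive points beyond the same 2σ limit) is satisfied at point 5.

rule 2 at point 5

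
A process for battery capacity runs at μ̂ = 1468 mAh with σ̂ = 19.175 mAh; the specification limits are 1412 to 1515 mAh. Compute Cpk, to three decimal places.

0.817

Cpu = (USL − μ̂) / (3σ̂) = (1515 − 1468) / (3 × 19.175) = 0.8170; Cpl = (μ̂ − LSL) / (3σ̂) = (1468 − 1412) / (3 × 19.175) = 0.9735; Cpk = min(Cpu, Cpl) = 0.8170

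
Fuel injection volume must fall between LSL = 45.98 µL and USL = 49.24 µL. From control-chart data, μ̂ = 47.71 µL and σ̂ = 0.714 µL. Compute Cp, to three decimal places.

Cp = (USL − LSL) / (6σ̂) = (49.24 − 45.98) / (6 × 0.714) = 3.2600 / 4.2840 = 0.7610

0.761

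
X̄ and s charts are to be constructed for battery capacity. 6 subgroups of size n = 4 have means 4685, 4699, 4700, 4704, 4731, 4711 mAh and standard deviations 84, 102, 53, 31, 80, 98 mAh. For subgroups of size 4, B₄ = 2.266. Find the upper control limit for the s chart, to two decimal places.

169.19

s̄ = (84 + 102 + 53 + 31 + 80 + 98) / 6 = 74.6667
UCL_s = B₄·s̄ = 2.266 × 74.6667 = 169.1947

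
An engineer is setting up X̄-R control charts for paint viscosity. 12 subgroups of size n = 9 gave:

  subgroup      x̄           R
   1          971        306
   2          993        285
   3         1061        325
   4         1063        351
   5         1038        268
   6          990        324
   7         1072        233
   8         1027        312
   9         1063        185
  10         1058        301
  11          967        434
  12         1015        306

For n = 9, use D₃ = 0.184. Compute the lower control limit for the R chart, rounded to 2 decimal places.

55.66

R̄ = (306 + 285 + 325 + 351 + 268 + 324 + 233 + 312 + 185 + 301 + 434 + 306) / 12 = 3630.0000 / 12 = 302.5000
LCL_R = D₃·R̄ = 0.184 × 302.5000 = 55.6600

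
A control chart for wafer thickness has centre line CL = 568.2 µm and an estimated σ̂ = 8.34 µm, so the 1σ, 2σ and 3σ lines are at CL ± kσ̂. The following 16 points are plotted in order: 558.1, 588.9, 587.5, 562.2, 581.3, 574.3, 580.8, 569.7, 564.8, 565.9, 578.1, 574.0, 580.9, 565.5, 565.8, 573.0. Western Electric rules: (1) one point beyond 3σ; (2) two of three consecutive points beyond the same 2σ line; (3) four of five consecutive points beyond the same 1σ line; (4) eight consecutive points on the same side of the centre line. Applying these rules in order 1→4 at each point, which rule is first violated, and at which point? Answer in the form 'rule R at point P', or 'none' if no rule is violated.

Zone of each point (C = within 1σ̂, B = 1σ̂–2σ̂, A = 2σ̂–3σ̂, * = beyond 3σ̂; sign = side of CL): 1:-B, 2:+A, 3:+A, 4:-C, 5:+B, 6:+C, 7:+B, 8:+C, 9:-C, 10:-C, 11:+B, 12:+C, 13:+B, 14:-C, 15:-C, 16:+C
Rule 2 (two of three consecutive points beyond the same 2σ limit) is satisfied at point 3.

rule 2 at point 3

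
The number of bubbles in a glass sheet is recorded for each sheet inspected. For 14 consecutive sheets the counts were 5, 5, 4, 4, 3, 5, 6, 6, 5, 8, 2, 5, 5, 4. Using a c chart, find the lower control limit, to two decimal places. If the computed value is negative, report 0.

c̄ = (5 + 5 + 4 + 4 + 3 + 5 + 6 + 6 + 5 + 8 + 2 + 5 + 5 + 4) / 14 = 67 / 14 = 4.7857
LCL = c̄ − 3√c̄ = 4.7857 − 3 × 2.1876 = -1.7772 → 0 (cannot be negative)

0.00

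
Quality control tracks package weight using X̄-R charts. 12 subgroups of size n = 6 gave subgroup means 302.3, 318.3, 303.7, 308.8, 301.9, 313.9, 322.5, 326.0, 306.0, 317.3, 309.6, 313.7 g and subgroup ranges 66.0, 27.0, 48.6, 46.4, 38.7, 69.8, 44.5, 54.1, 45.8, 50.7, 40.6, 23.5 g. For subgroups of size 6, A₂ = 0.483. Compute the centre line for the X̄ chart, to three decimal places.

312.000

X̄̄ = (302.3 + 318.3 + 303.7 + 308.8 + 301.9 + 313.9 + 322.5 + 326.0 + 306.0 + 317.3 + 309.6 + 313.7) / 12 = 3744.0000 / 12 = 312.0000
CL = X̄̄ = 312.0000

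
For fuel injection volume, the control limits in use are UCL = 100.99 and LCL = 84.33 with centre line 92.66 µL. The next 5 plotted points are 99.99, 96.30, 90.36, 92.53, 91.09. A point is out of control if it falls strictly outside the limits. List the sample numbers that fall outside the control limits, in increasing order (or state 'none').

none

All 5 points lie within [84.33, 100.99].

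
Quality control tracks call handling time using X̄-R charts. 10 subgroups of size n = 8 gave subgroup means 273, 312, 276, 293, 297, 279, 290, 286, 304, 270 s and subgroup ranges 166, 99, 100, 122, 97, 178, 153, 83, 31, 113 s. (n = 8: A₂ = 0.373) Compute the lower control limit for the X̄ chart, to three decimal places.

245.403

X̄̄ = (273 + 312 + 276 + 293 + 297 + 279 + 290 + 286 + 304 + 270) / 10 = 2880.0000 / 10 = 288.0000
R̄ = (166 + 99 + 100 + 122 + 97 + 178 + 153 + 83 + 31 + 113) / 10 = 1142.0000 / 10 = 114.2000
LCL = X̄̄ − A₂·R̄ = 288.0000 − 0.373 × 114.2000 = 245.4034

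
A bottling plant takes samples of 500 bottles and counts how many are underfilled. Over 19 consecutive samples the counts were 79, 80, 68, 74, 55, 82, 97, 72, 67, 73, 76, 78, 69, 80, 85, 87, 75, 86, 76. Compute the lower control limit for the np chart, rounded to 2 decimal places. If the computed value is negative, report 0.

p̄ = Σdᵢ / (k·n) = 1459 / (19 × 500) = 0.15358
LCL = np̄ − 3·√(np̄(1−p̄)) = 76.7895 − 3 × 8.0620 = 52.6034

52.60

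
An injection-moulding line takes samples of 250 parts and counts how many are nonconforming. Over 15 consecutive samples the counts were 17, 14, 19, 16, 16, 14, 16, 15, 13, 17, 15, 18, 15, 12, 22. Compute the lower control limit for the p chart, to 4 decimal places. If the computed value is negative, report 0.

p̄ = Σdᵢ / (k·n) = 239 / (15 × 250) = 0.06373
LCL = p̄ − 3·√(p̄(1−p̄)/n) = 0.06373 − 3 × 0.01545 = 0.01738

0.0174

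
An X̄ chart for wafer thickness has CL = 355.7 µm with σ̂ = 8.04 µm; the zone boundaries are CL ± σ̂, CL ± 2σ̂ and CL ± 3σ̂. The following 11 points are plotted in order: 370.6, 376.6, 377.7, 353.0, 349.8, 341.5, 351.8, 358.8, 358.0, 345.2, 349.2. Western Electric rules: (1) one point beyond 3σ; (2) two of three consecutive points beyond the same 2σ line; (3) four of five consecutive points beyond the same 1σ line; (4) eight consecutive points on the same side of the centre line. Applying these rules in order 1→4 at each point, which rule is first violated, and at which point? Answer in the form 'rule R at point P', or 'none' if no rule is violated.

Zone of each point (C = within 1σ̂, B = 1σ̂–2σ̂, A = 2σ̂–3σ̂, * = beyond 3σ̂; sign = side of CL): 1:+B, 2:+A, 3:+A, 4:-C, 5:-C, 6:-B, 7:-C, 8:+C, 9:+C, 10:-B, 11:-C
Rule 2 (two of three consecutive points beyond the same 2σ limit) is satisfied at point 3.

rule 2 at point 3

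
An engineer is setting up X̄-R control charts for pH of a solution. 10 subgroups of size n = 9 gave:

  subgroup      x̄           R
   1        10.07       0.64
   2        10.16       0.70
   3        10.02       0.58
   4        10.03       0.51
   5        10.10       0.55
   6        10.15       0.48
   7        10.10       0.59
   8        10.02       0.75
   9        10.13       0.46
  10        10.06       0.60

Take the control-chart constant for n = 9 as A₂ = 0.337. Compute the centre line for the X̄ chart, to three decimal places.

10.084

X̄̄ = (10.07 + 10.16 + 10.02 + 10.03 + 10.10 + 10.15 + 10.10 + 10.02 + 10.13 + 10.06) / 10 = 100.8400 / 10 = 10.0840
CL = X̄̄ = 10.0840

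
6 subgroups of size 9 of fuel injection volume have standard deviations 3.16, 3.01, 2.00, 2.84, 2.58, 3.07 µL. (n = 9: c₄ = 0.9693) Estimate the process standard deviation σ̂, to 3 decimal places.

2.865

s̄ = (3.16 + 3.01 + 2.00 + 2.84 + 2.58 + 3.07) / 6 = 2.7767
σ̂ = s̄ / c₄ = 2.7767 / 0.9693 = 2.8646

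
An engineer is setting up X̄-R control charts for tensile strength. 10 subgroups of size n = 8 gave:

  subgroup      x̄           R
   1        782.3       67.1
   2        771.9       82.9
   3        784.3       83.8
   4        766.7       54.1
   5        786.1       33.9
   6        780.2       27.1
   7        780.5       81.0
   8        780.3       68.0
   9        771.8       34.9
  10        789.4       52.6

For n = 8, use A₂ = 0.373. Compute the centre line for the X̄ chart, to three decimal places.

779.350

X̄̄ = (782.3 + 771.9 + 784.3 + 766.7 + 786.1 + 780.2 + 780.5 + 780.3 + 771.8 + 789.4) / 10 = 7793.5000 / 10 = 779.3500
CL = X̄̄ = 779.3500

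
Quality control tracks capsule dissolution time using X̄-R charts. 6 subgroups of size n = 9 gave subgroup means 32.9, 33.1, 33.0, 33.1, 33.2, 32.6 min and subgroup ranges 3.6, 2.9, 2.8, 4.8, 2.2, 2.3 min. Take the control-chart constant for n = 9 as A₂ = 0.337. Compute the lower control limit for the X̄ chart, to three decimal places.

31.939

X̄̄ = (32.9 + 33.1 + 33.0 + 33.1 + 33.2 + 32.6) / 6 = 197.9000 / 6 = 32.9833
R̄ = (3.6 + 2.9 + 2.8 + 4.8 + 2.2 + 2.3) / 6 = 18.6000 / 6 = 3.1000
LCL = X̄̄ − A₂·R̄ = 32.9833 − 0.337 × 3.1000 = 31.9386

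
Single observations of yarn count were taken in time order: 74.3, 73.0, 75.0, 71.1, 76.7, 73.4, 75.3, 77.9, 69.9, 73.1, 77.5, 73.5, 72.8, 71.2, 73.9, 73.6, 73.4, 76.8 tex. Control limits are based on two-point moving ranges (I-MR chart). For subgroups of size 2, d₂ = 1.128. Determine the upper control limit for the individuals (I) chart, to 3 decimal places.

X̄ = (74.3 + 73.0 + 75.0 + 71.1 + 76.7 + 73.4 + 75.3 + 77.9 + 69.9 + 73.1 + 77.5 + 73.5 + 72.8 + 71.2 + 73.9 + 73.6 + 73.4 + 76.8) / 18 = 74.0222
Moving ranges: 1.3, 2.0, 3.9, 5.6, 3.3, 1.9, 2.6, 8.0, 3.2, 4.4, 4.0, 0.7, 1.6, 2.7, 0.3, 0.2, 3.4; M̄R̄ = 49.1000 / 17 = 2.8882
UCL = X̄ + 3·M̄R̄/d₂ = 74.0222 + 3 × 2.8882 / 1.128 = 81.7037

81.704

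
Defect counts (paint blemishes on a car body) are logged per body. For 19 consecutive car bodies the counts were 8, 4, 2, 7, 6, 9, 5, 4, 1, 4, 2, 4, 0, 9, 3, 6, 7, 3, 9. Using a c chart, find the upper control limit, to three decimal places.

11.532

c̄ = (8 + 4 + 2 + 7 + 6 + 9 + 5 + 4 + 1 + 4 + 2 + 4 + 0 + 9 + 3 + 6 + 7 + 3 + 9) / 19 = 93 / 19 = 4.8947
UCL = c̄ + 3√c̄ = 4.8947 + 3 × √4.8947 = 4.8947 + 3 × 2.2124 = 11.5320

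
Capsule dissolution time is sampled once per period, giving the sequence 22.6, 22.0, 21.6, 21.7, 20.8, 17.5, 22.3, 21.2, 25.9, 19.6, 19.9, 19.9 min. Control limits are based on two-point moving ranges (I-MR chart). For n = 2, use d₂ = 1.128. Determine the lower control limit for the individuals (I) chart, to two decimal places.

15.81

X̄ = (22.6 + 22.0 + 21.6 + 21.7 + 20.8 + 17.5 + 22.3 + 21.2 + 25.9 + 19.6 + 19.9 + 19.9) / 12 = 21.2500
Moving ranges: 0.6, 0.4, 0.1, 0.9, 3.3, 4.8, 1.1, 4.7, 6.3, 0.3, 0.0; M̄R̄ = 22.5000 / 11 = 2.0455
LCL = X̄ − 3·M̄R̄/d₂ = 21.2500 − 3 × 2.0455 / 1.128 = 15.8100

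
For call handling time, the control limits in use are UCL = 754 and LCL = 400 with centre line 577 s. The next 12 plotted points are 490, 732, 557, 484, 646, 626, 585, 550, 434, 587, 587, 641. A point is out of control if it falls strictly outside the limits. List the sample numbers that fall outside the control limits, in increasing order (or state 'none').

All 12 points lie within [400, 754].

none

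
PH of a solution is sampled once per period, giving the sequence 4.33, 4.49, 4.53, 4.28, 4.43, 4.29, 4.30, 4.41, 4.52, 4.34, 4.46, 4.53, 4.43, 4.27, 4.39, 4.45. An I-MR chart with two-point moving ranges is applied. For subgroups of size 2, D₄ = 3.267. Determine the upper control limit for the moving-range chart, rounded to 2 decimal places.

Moving ranges: 0.16, 0.04, 0.25, 0.15, 0.14, 0.01, 0.11, 0.11, 0.18, 0.12, 0.07, 0.10, 0.16, 0.12, 0.06; M̄R̄ = 1.7800 / 15 = 0.1187
UCL_MR = D₄·M̄R̄ = 3.267 × 0.1187 = 0.3877

0.39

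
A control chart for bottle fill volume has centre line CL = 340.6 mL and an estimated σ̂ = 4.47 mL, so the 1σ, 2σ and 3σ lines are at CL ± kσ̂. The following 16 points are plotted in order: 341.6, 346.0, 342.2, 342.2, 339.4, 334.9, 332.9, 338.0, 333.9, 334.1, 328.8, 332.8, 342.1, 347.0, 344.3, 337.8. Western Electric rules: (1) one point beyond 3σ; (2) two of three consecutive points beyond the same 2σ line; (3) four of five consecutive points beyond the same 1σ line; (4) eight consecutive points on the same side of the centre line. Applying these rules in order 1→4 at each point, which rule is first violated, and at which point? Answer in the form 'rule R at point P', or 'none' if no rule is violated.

Zone of each point (C = within 1σ̂, B = 1σ̂–2σ̂, A = 2σ̂–3σ̂, * = beyond 3σ̂; sign = side of CL): 1:+C, 2:+B, 3:+C, 4:+C, 5:-C, 6:-B, 7:-B, 8:-C, 9:-B, 10:-B, 11:-A, 12:-B, 13:+C, 14:+B, 15:+C, 16:-C
Rule 3 (four of five consecutive points beyond the same 1σ limit) is satisfied at point 10.

rule 3 at point 10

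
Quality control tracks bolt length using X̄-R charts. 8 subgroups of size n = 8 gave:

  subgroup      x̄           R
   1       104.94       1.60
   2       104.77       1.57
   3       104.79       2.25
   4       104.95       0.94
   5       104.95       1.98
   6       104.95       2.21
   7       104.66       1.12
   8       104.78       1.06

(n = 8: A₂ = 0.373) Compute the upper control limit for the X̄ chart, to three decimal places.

105.442

X̄̄ = (104.94 + 104.77 + 104.79 + 104.95 + 104.95 + 104.95 + 104.66 + 104.78) / 8 = 838.7900 / 8 = 104.8487
R̄ = (1.60 + 1.57 + 2.25 + 0.94 + 1.98 + 2.21 + 1.12 + 1.06) / 8 = 12.7300 / 8 = 1.5913
UCL = X̄̄ + A₂·R̄ = 104.8487 + 0.373 × 1.5913 = 105.4423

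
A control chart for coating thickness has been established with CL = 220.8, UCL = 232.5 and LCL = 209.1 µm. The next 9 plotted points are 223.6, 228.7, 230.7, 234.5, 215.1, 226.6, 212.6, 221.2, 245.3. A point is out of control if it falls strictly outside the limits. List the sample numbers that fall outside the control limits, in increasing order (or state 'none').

4, 9

Compare each point to [209.1, 232.5]: sample 4 = 234.5 > UCL; sample 9 = 245.3 > UCL.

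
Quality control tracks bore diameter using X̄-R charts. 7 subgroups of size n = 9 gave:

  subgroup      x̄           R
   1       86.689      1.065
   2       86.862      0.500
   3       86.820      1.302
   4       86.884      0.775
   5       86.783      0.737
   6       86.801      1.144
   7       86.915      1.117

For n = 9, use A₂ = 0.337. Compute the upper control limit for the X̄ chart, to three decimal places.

87.142

X̄̄ = (86.689 + 86.862 + 86.820 + 86.884 + 86.783 + 86.801 + 86.915) / 7 = 607.7540 / 7 = 86.8220
R̄ = (1.065 + 0.500 + 1.302 + 0.775 + 0.737 + 1.144 + 1.117) / 7 = 6.6400 / 7 = 0.9486
UCL = X̄̄ + A₂·R̄ = 86.8220 + 0.337 × 0.9486 = 87.1417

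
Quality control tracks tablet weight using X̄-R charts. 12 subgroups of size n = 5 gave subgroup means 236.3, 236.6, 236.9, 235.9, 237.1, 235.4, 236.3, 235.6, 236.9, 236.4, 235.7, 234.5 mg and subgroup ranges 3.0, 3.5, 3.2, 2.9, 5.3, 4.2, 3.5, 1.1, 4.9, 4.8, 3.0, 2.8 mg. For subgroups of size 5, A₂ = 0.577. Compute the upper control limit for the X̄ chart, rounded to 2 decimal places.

X̄̄ = (236.3 + 236.6 + 236.9 + 235.9 + 237.1 + 235.4 + 236.3 + 235.6 + 236.9 + 236.4 + 235.7 + 234.5) / 12 = 2833.6000 / 12 = 236.1333
R̄ = (3.0 + 3.5 + 3.2 + 2.9 + 5.3 + 4.2 + 3.5 + 1.1 + 4.9 + 4.8 + 3.0 + 2.8) / 12 = 42.2000 / 12 = 3.5167
UCL = X̄̄ + A₂·R̄ = 236.1333 + 0.577 × 3.5167 = 238.1624

238.16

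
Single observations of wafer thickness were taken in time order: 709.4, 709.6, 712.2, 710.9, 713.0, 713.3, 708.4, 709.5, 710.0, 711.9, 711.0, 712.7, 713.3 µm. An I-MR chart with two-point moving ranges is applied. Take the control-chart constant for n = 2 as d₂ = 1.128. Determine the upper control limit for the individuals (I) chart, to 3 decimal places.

X̄ = (709.4 + 709.6 + 712.2 + 710.9 + 713.0 + 713.3 + 708.4 + 709.5 + 710.0 + 711.9 + 711.0 + 712.7 + 713.3) / 13 = 711.1692
Moving ranges: 0.2, 2.6, 1.3, 2.1, 0.3, 4.9, 1.1, 0.5, 1.9, 0.9, 1.7, 0.6; M̄R̄ = 18.1000 / 12 = 1.5083
UCL = X̄ + 3·M̄R̄/d₂ = 711.1692 + 3 × 1.5083 / 1.128 = 715.1808

715.181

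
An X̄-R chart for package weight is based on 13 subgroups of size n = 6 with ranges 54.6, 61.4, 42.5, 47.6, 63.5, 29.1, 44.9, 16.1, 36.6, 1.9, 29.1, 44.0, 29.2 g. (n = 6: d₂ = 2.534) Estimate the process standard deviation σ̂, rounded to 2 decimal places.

15.19

R̄ = (54.6 + 61.4 + 42.5 + 47.6 + 63.5 + 29.1 + 44.9 + 16.1 + 36.6 + 1.9 + 29.1 + 44.0 + 29.2) / 13 = 38.5000
σ̂ = R̄ / d₂ = 38.5000 / 2.534 = 15.1934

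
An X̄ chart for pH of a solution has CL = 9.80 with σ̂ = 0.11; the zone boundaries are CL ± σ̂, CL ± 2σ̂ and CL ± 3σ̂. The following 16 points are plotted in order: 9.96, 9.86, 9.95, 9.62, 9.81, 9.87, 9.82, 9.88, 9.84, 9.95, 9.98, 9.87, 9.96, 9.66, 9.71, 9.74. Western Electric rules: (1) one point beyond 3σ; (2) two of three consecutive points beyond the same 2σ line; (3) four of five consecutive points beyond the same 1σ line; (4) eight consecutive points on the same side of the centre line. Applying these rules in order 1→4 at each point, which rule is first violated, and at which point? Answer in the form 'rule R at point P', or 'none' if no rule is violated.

rule 4 at point 12

Zone of each point (C = within 1σ̂, B = 1σ̂–2σ̂, A = 2σ̂–3σ̂, * = beyond 3σ̂; sign = side of CL): 1:+B, 2:+C, 3:+B, 4:-B, 5:+C, 6:+C, 7:+C, 8:+C, 9:+C, 10:+B, 11:+B, 12:+C, 13:+B, 14:-B, 15:-C, 16:-C
Rule 4 (eight consecutive points on the same side of the centre line) is satisfied at point 12.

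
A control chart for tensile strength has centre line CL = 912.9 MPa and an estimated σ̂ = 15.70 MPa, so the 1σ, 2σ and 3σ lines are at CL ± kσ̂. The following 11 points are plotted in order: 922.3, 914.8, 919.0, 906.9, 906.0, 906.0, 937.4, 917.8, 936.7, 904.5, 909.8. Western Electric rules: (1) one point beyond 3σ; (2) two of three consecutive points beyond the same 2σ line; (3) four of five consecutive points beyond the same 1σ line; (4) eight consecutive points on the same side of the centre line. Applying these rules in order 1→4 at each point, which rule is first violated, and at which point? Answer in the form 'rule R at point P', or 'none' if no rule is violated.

Zone of each point (C = within 1σ̂, B = 1σ̂–2σ̂, A = 2σ̂–3σ̂, * = beyond 3σ̂; sign = side of CL): 1:+C, 2:+C, 3:+C, 4:-C, 5:-C, 6:-C, 7:+B, 8:+C, 9:+B, 10:-C, 11:-C
No rule fires across all 11 points.

none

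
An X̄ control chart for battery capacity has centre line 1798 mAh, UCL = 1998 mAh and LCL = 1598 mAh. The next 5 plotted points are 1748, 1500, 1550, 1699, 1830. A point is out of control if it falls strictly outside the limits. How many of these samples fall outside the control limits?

Compare each point to [1598, 1998]: sample 2 = 1500 < LCL; sample 3 = 1550 < LCL.

2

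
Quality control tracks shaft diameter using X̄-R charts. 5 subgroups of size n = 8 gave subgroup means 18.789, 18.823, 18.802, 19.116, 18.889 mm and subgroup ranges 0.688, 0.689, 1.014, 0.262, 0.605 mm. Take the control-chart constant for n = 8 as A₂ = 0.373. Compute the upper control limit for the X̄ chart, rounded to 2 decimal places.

19.13

X̄̄ = (18.789 + 18.823 + 18.802 + 19.116 + 18.889) / 5 = 94.4190 / 5 = 18.8838
R̄ = (0.688 + 0.689 + 1.014 + 0.262 + 0.605) / 5 = 3.2580 / 5 = 0.6516
UCL = X̄̄ + A₂·R̄ = 18.8838 + 0.373 × 0.6516 = 19.1268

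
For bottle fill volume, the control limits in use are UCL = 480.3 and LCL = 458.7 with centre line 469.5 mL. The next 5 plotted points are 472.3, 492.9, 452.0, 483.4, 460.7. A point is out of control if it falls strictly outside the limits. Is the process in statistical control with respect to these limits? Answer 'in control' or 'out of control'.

out of control

Compare each point to [458.7, 480.3]: sample 2 = 492.9 > UCL; sample 3 = 452.0 < LCL; sample 4 = 483.4 > UCL.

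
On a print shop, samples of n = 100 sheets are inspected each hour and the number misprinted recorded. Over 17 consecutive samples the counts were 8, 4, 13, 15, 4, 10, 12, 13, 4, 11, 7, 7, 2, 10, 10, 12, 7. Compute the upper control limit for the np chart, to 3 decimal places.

17.248

p̄ = Σdᵢ / (k·n) = 149 / (17 × 100) = 0.08765
UCL = np̄ + 3·√(np̄(1−p̄)) = 8.7647 + 3 × √(8.7647×0.91235) = 8.7647 + 3 × 2.8278 = 17.2481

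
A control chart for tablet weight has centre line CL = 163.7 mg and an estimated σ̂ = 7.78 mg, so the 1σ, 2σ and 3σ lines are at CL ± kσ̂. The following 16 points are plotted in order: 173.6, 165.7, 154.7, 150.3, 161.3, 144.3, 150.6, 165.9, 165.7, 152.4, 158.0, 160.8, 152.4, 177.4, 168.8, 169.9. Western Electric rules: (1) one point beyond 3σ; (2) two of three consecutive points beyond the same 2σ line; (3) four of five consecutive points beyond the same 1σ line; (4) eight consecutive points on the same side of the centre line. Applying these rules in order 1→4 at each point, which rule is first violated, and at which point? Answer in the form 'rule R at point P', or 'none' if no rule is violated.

Zone of each point (C = within 1σ̂, B = 1σ̂–2σ̂, A = 2σ̂–3σ̂, * = beyond 3σ̂; sign = side of CL): 1:+B, 2:+C, 3:-B, 4:-B, 5:-C, 6:-A, 7:-B, 8:+C, 9:+C, 10:-B, 11:-C, 12:-C, 13:-B, 14:+B, 15:+C, 16:+C
Rule 3 (four of five consecutive points beyond the same 1σ limit) is satisfied at point 7.

rule 3 at point 7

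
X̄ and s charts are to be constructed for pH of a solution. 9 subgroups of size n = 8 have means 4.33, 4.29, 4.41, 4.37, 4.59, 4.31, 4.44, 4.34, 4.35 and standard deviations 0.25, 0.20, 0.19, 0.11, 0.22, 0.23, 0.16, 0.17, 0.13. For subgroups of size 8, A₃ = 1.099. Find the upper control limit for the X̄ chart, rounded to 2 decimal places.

X̄̄ = (4.33 + 4.29 + 4.41 + 4.37 + 4.59 + 4.31 + 4.44 + 4.34 + 4.35) / 9 = 4.3811
s̄ = (0.25 + 0.20 + 0.19 + 0.11 + 0.22 + 0.23 + 0.16 + 0.17 + 0.13) / 9 = 0.1844
UCL = X̄̄ + A₃·s̄ = 4.3811 + 1.099 × 0.1844 = 4.5838

4.58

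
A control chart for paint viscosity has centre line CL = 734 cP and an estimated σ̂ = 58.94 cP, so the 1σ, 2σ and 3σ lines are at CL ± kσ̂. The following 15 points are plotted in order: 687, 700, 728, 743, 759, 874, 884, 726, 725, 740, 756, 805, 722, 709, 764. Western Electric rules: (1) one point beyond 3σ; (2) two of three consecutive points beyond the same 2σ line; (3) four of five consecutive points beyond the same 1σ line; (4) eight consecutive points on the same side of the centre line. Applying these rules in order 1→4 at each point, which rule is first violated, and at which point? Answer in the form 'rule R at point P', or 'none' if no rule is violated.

Zone of each point (C = within 1σ̂, B = 1σ̂–2σ̂, A = 2σ̂–3σ̂, * = beyond 3σ̂; sign = side of CL): 1:-C, 2:-C, 3:-C, 4:+C, 5:+C, 6:+A, 7:+A, 8:-C, 9:-C, 10:+C, 11:+C, 12:+B, 13:-C, 14:-C, 15:+C
Rule 2 (two of three consecutive points beyond the same 2σ limit) is satisfied at point 7.

rule 2 at point 7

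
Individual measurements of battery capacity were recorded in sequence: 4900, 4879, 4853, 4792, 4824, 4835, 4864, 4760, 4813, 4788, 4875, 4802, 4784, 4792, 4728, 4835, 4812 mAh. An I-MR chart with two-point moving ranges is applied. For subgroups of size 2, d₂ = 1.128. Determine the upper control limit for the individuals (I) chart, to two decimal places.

4943.10

X̄ = (4900 + 4879 + 4853 + 4792 + 4824 + 4835 + 4864 + 4760 + 4813 + 4788 + 4875 + 4802 + 4784 + 4792 + 4728 + 4835 + 4812) / 17 = 4819.7647
Moving ranges: 21, 26, 61, 32, 11, 29, 104, 53, 25, 87, 73, 18, 8, 64, 107, 23; M̄R̄ = 742.0000 / 16 = 46.3750
UCL = X̄ + 3·M̄R̄/d₂ = 4819.7647 + 3 × 46.3750 / 1.128 = 4943.1025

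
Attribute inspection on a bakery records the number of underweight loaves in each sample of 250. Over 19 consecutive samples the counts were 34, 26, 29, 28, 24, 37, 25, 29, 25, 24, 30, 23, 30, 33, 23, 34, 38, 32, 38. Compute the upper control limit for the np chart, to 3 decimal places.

44.899

p̄ = Σdᵢ / (k·n) = 562 / (19 × 250) = 0.11832
UCL = np̄ + 3·√(np̄(1−p̄)) = 29.5789 + 3 × √(29.5789×0.88168) = 29.5789 + 3 × 5.1068 = 44.8993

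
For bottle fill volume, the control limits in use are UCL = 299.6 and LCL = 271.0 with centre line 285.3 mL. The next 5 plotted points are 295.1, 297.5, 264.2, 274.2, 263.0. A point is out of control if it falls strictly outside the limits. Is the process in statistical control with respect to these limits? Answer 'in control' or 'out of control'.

Compare each point to [271.0, 299.6]: sample 3 = 264.2 < LCL; sample 5 = 263.0 < LCL.

out of control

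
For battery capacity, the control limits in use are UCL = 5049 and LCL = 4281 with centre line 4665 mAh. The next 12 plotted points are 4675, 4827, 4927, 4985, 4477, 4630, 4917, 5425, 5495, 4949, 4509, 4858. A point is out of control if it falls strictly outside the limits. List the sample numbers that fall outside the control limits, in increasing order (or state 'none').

Compare each point to [4281, 5049]: sample 8 = 5425 > UCL; sample 9 = 5495 > UCL.

8, 9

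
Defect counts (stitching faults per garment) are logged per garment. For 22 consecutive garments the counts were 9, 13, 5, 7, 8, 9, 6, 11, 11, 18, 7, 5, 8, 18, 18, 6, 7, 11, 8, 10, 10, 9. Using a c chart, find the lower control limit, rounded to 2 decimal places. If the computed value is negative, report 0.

c̄ = (9 + 13 + 5 + 7 + 8 + 9 + 6 + 11 + 11 + 18 + 7 + 5 + 8 + 18 + 18 + 6 + 7 + 11 + 8 + 10 + 10 + 9) / 22 = 214 / 22 = 9.7273
LCL = c̄ − 3√c̄ = 9.7273 − 3 × 3.1189 = 0.3707

0.37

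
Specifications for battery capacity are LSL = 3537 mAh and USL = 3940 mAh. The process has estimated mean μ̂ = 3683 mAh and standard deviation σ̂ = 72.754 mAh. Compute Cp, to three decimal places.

Cp = (USL − LSL) / (6σ̂) = (3940 − 3537) / (6 × 72.754) = 403.0000 / 436.5240 = 0.9232

0.923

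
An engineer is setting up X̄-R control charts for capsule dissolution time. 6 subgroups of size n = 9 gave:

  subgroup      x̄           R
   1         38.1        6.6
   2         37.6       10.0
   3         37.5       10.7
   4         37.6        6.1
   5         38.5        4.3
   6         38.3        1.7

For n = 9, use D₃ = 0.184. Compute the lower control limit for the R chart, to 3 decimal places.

1.208

R̄ = (6.6 + 10.0 + 10.7 + 6.1 + 4.3 + 1.7) / 6 = 39.4000 / 6 = 6.5667
LCL_R = D₃·R̄ = 0.184 × 6.5667 = 1.2083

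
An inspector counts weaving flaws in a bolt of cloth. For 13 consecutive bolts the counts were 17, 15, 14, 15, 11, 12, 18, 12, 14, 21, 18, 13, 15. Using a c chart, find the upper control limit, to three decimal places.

26.619

c̄ = (17 + 15 + 14 + 15 + 11 + 12 + 18 + 12 + 14 + 21 + 18 + 13 + 15) / 13 = 195 / 13 = 15.0000
UCL = c̄ + 3√c̄ = 15.0000 + 3 × √15.0000 = 15.0000 + 3 × 3.8730 = 26.6190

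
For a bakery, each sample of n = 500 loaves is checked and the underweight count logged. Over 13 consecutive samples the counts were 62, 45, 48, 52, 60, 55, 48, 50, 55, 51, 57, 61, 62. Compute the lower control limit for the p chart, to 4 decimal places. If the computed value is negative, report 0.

p̄ = Σdᵢ / (k·n) = 706 / (13 × 500) = 0.10862
LCL = p̄ − 3·√(p̄(1−p̄)/n) = 0.10862 − 3 × 0.01392 = 0.06687

0.0669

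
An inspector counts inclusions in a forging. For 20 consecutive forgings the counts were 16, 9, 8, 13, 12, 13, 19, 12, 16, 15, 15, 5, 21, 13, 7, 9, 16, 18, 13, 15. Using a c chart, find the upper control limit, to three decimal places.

24.170

c̄ = (16 + 9 + 8 + 13 + 12 + 13 + 19 + 12 + 16 + 15 + 15 + 5 + 21 + 13 + 7 + 9 + 16 + 18 + 13 + 15) / 20 = 265 / 20 = 13.2500
UCL = c̄ + 3√c̄ = 13.2500 + 3 × √13.2500 = 13.2500 + 3 × 3.6401 = 24.1702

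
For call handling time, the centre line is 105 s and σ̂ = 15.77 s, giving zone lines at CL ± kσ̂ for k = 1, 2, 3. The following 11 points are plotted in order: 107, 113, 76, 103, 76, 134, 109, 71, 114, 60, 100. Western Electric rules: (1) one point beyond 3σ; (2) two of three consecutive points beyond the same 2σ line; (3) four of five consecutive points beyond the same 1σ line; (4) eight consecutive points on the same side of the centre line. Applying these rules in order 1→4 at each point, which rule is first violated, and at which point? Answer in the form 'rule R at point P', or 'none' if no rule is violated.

rule 2 at point 10

Zone of each point (C = within 1σ̂, B = 1σ̂–2σ̂, A = 2σ̂–3σ̂, * = beyond 3σ̂; sign = side of CL): 1:+C, 2:+C, 3:-B, 4:-C, 5:-B, 6:+B, 7:+C, 8:-A, 9:+C, 10:-A, 11:-C
Rule 2 (two of three consecutive points beyond the same 2σ limit) is satisfied at point 10.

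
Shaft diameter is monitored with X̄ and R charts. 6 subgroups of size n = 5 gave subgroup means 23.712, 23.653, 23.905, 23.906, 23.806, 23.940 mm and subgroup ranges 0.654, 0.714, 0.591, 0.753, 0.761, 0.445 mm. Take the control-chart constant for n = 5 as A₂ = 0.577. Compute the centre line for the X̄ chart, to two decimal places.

23.82

X̄̄ = (23.712 + 23.653 + 23.905 + 23.906 + 23.806 + 23.940) / 6 = 142.9220 / 6 = 23.8203
CL = X̄̄ = 23.8203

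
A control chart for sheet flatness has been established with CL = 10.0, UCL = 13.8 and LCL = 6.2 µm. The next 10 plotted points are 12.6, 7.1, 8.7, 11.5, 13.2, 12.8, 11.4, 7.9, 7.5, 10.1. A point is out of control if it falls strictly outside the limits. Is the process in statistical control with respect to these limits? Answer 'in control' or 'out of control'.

All 10 points lie within [6.2, 13.8].

in control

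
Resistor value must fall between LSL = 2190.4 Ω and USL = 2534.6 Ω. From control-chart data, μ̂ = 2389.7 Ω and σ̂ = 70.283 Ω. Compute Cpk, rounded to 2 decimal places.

Cpu = (USL − μ̂) / (3σ̂) = (2534.6 − 2389.7) / (3 × 70.283) = 0.6872; Cpl = (μ̂ − LSL) / (3σ̂) = (2389.7 − 2190.4) / (3 × 70.283) = 0.9452; Cpk = min(Cpu, Cpl) = 0.6872

0.69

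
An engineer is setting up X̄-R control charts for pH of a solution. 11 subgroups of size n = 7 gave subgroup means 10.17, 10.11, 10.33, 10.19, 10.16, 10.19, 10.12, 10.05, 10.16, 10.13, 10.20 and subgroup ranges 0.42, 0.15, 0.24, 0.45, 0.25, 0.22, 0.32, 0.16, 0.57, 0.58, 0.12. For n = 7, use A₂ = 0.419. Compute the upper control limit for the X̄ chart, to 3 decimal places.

10.297

X̄̄ = (10.17 + 10.11 + 10.33 + 10.19 + 10.16 + 10.19 + 10.12 + 10.05 + 10.16 + 10.13 + 10.20) / 11 = 111.8100 / 11 = 10.1645
R̄ = (0.42 + 0.15 + 0.24 + 0.45 + 0.25 + 0.22 + 0.32 + 0.16 + 0.57 + 0.58 + 0.12) / 11 = 3.4800 / 11 = 0.3164
UCL = X̄̄ + A₂·R̄ = 10.1645 + 0.419 × 0.3164 = 10.2971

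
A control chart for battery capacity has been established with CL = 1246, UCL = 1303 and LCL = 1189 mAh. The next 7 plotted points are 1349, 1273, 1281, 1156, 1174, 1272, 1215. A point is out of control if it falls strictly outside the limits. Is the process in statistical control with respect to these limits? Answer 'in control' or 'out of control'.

Compare each point to [1189, 1303]: sample 1 = 1349 > UCL; sample 4 = 1156 < LCL; sample 5 = 1174 < LCL.

out of control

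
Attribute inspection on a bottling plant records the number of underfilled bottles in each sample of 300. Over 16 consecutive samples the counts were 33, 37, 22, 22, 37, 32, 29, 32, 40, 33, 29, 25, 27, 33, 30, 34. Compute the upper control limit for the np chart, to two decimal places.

46.74

p̄ = Σdᵢ / (k·n) = 495 / (16 × 300) = 0.10312
UCL = np̄ + 3·√(np̄(1−p̄)) = 30.9375 + 3 × √(30.9375×0.89687) = 30.9375 + 3 × 5.2675 = 46.7401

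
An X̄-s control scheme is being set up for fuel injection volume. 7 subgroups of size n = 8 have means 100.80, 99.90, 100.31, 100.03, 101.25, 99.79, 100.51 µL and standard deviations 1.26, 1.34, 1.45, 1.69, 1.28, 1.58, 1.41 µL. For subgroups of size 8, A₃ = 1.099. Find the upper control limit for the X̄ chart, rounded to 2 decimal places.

101.94

X̄̄ = (100.80 + 99.90 + 100.31 + 100.03 + 101.25 + 99.79 + 100.51) / 7 = 100.3700
s̄ = (1.26 + 1.34 + 1.45 + 1.69 + 1.28 + 1.58 + 1.41) / 7 = 1.4300
UCL = X̄̄ + A₃·s̄ = 100.3700 + 1.099 × 1.4300 = 101.9416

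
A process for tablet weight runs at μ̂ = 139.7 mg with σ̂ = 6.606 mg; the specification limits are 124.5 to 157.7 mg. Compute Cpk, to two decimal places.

Cpu = (USL − μ̂) / (3σ̂) = (157.7 − 139.7) / (3 × 6.606) = 0.9083; Cpl = (μ̂ − LSL) / (3σ̂) = (139.7 − 124.5) / (3 × 6.606) = 0.7670; Cpk = min(Cpu, Cpl) = 0.7670

0.77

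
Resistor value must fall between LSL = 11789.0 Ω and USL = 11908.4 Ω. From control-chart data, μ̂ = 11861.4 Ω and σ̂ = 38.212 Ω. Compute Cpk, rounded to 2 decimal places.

Cpu = (USL − μ̂) / (3σ̂) = (11908.4 − 11861.4) / (3 × 38.212) = 0.4100; Cpl = (μ̂ − LSL) / (3σ̂) = (11861.4 − 11789.0) / (3 × 38.212) = 0.6316; Cpk = min(Cpu, Cpl) = 0.4100

0.41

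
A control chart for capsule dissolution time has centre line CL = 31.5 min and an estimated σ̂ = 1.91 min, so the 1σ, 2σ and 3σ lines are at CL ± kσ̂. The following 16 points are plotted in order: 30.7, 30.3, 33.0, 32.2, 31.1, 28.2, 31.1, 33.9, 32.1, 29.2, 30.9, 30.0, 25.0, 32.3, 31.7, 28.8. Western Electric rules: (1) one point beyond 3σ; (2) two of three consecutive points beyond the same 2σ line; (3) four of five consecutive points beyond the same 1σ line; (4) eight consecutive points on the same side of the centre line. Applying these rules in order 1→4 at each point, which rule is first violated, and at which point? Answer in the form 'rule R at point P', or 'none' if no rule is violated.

Zone of each point (C = within 1σ̂, B = 1σ̂–2σ̂, A = 2σ̂–3σ̂, * = beyond 3σ̂; sign = side of CL): 1:-C, 2:-C, 3:+C, 4:+C, 5:-C, 6:-B, 7:-C, 8:+B, 9:+C, 10:-B, 11:-C, 12:-C, 13:-*, 14:+C, 15:+C, 16:-B
Rule 1 (one point beyond the 3σ limits) is satisfied at point 13.

rule 1 at point 13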